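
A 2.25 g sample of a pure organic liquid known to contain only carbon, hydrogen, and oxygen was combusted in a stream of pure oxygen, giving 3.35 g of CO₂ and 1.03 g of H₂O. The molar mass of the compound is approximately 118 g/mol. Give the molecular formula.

mol C = 3.35 g CO₂ ÷ 44.009 g/mol = 0.07612 mol
mol H = 2 × 1.03 g H₂O ÷ 18.015 g/mol = 0.1143 mol
mass O = 2.25 − (0.9143 + 0.1153) = 1.220 g → mol O = 1.220 ÷ 15.999 = 0.07628 mol
Divide by the smallest (0.07612 mol): C 1.000, H 1.502, O 1.002
Multiplying each by 2 gives whole numbers: C 2.00, H 3.00, O 2.00
Empirical formula: C2H3O2
Empirical-formula mass = 59.04 g/mol; 118 ÷ 59.04 ≈ 2, so the molecular formula is C4H6O4.

C4H6O4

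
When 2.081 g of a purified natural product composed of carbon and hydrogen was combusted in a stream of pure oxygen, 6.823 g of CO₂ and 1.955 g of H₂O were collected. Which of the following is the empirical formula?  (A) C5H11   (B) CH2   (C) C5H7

(C) C5H7

mol C = 6.823 g CO₂ ÷ 44.009 g/mol = 0.15504 mol
mol H = 2 × 1.955 g H₂O ÷ 18.015 g/mol = 0.21704 mol
Divide by the smallest (0.15504 mol): C 1.000, H 1.400
Multiplying each by 5 gives whole numbers: C 5.00, H 7.00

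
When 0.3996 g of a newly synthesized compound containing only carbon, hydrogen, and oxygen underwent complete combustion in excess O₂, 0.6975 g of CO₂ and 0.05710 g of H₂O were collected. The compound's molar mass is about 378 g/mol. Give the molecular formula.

mol C = 0.6975 g CO₂ ÷ 44.009 g/mol = 0.015849 mol
mol H = 2 × 0.05710 g H₂O ÷ 18.015 g/mol = 0.0063392 mol
mass O = 0.3996 − (0.19036 + 0.0063899) = 0.20285 g → mol O = 0.20285 ÷ 15.999 = 0.012679 mol
Divide by the smallest (0.0063392 mol): C 2.500, H 1.000, O 2.000
Multiplying each by 2 gives whole numbers: C 5.00, H 2.00, O 4.00
Empirical formula: C5H2O4
Empirical-formula mass = 126.07 g/mol; 378 ÷ 126.07 ≈ 3, so the molecular formula is C15H6O12.

C15H6O12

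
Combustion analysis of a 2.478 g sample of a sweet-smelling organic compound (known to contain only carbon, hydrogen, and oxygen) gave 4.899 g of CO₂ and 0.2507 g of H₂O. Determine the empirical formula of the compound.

mol C = 4.899 g CO₂ ÷ 44.009 g/mol = 0.11132 mol
mol H = 2 × 0.2507 g H₂O ÷ 18.015 g/mol = 0.027832 mol
mass O = 2.478 − (1.3370 + 0.028055) = 1.1129 g → mol O = 1.1129 ÷ 15.999 = 0.069561 mol
Divide by the smallest (0.027832 mol): C 4.000, H 1.000, O 2.499
Multiplying each by 2 gives whole numbers: C 8.00, H 2.00, O 5.00

C8H2O5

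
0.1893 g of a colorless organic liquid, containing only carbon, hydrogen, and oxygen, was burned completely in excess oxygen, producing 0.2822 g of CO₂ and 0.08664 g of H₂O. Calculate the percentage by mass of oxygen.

mol C = 0.2822 g CO₂ ÷ 44.009 g/mol = 0.0064123 mol
mol H = 2 × 0.08664 g H₂O ÷ 18.015 g/mol = 0.0096187 mol
mass O = 0.1893 − (0.077018 + 0.0096956) = 0.10259 g → mol O = 0.10259 ÷ 15.999 = 0.0064120 mol
mass % O = 0.10259 g ÷ 0.1893 g × 100%

54.19%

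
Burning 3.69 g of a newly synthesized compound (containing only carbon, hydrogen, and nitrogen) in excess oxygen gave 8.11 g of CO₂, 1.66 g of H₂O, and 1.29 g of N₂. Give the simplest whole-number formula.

C2H2N

mol C = 8.11 g CO₂ ÷ 44.009 g/mol = 0.1843 mol
mol H = 2 × 1.66 g H₂O ÷ 18.015 g/mol = 0.1843 mol
mol N = 2 × 1.29 g N₂ ÷ 28.014 g/mol = 0.09210 mol
Divide by the smallest (0.09210 mol): C 2.001, H 2.001, N 1.000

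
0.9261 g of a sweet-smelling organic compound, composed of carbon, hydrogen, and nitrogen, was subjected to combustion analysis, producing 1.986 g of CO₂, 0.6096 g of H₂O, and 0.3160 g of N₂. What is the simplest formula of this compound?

C2H3N

mol C = 1.986 g CO₂ ÷ 44.009 g/mol = 0.045127 mol
mol H = 2 × 0.6096 g H₂O ÷ 18.015 g/mol = 0.067677 mol
mol N = 2 × 0.3160 g N₂ ÷ 28.014 g/mol = 0.022560 mol
Divide by the smallest (0.022560 mol): C 2.000, H 3.000, N 1.000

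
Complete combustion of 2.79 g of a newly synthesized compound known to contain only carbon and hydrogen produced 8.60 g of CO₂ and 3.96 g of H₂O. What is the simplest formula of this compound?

mol C = 8.60 g CO₂ ÷ 44.009 g/mol = 0.1954 mol
mol H = 2 × 3.96 g H₂O ÷ 18.015 g/mol = 0.4396 mol
Divide by the smallest (0.1954 mol): C 1.000, H 2.250
Multiplying each by 4 gives whole numbers: C 4.00, H 9.00

C4H9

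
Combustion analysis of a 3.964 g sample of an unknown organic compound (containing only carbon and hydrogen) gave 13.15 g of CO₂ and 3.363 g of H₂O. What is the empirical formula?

C4H5

mol C = 13.15 g CO₂ ÷ 44.009 g/mol = 0.29880 mol
mol H = 2 × 3.363 g H₂O ÷ 18.015 g/mol = 0.37336 mol
Divide by the smallest (0.29880 mol): C 1.000, H 1.250
Multiplying each by 4 gives whole numbers: C 4.00, H 5.00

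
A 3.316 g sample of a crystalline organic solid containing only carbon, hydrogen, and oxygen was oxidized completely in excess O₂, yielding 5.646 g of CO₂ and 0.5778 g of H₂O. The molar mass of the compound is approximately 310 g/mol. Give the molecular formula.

mol C = 5.646 g CO₂ ÷ 44.009 g/mol = 0.12829 mol
mol H = 2 × 0.5778 g H₂O ÷ 18.015 g/mol = 0.064147 mol
mass O = 3.316 − (1.5409 + 0.064660) = 1.7104 g → mol O = 1.7104 ÷ 15.999 = 0.10691 mol
Divide by the smallest (0.064147 mol): C 2.000, H 1.000, O 1.667
Multiplying each by 3 gives whole numbers: C 6.00, H 3.00, O 5.00
Empirical formula: C6H3O5
Empirical-formula mass = 155.09 g/mol; 310 ÷ 155.09 ≈ 2, so the molecular formula is C12H6O10.

C12H6O10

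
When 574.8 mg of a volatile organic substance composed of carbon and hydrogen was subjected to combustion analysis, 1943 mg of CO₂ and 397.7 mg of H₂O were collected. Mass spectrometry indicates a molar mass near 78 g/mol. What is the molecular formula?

C6H6

mol C = 1.943 g CO₂ ÷ 44.009 g/mol = 0.044150 mol
mol H = 2 × 0.3977 g H₂O ÷ 18.015 g/mol = 0.044152 mol
Divide by the smallest (0.044150 mol): C 1.000, H 1.000
Empirical formula: CH
Empirical-formula mass = 13.02 g/mol; 78 ÷ 13.02 ≈ 6, so the molecular formula is C6H6.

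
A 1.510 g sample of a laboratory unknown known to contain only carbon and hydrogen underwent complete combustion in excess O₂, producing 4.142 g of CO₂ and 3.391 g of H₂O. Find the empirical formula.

CH4

mol C = 4.142 g CO₂ ÷ 44.009 g/mol = 0.094117 mol
mol H = 2 × 3.391 g H₂O ÷ 18.015 g/mol = 0.37646 mol
Divide by the smallest (0.094117 mol): C 1.000, H 4.000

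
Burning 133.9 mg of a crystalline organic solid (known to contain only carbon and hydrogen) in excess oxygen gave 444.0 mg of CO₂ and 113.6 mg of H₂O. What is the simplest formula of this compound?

C4H5

mol C = 0.4440 g CO₂ ÷ 44.009 g/mol = 0.010089 mol
mol H = 2 × 0.1136 g H₂O ÷ 18.015 g/mol = 0.012612 mol
Divide by the smallest (0.010089 mol): C 1.000, H 1.250
Multiplying each by 4 gives whole numbers: C 4.00, H 5.00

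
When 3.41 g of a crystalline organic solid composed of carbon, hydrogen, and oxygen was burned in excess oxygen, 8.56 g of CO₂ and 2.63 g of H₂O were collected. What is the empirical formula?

C4H6O

mol C = 8.56 g CO₂ ÷ 44.009 g/mol = 0.1945 mol
mol H = 2 × 2.63 g H₂O ÷ 18.015 g/mol = 0.2920 mol
mass O = 3.41 − (2.336 + 0.2943) = 0.7795 g → mol O = 0.7795 ÷ 15.999 = 0.04872 mol
Divide by the smallest (0.04872 mol): C 3.992, H 5.993, O 1.000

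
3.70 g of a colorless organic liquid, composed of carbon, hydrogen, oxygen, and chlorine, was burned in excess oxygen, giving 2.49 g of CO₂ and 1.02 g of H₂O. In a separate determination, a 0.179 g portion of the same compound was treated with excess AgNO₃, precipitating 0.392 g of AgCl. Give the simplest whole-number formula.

CH2ClO

mol C = 2.49 g CO₂ ÷ 44.009 g/mol = 0.05658 mol
mol H = 2 × 1.02 g H₂O ÷ 18.015 g/mol = 0.1132 mol
From the AgCl data: mol Cl per gram of compound = (0.392 ÷ 143.318) ÷ 0.179 = 0.01528 mol/g, so in the 3.70 g combustion sample mol Cl = 0.05654 mol
mass O = 3.70 − (0.6796 + 0.1141 + 2.004) = 0.9020 g → mol O = 0.9020 ÷ 15.999 = 0.05638 mol
Divide by the smallest (0.05638 mol): C 1.004, H 2.008, Cl 1.003, O 1.000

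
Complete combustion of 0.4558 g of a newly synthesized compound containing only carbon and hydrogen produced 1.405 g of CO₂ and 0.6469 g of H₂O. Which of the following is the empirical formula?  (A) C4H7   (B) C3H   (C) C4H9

(C) C4H9

mol C = 1.405 g CO₂ ÷ 44.009 g/mol = 0.031925 mol
mol H = 2 × 0.6469 g H₂O ÷ 18.015 g/mol = 0.071818 mol
Divide by the smallest (0.031925 mol): C 1.000, H 2.250
Multiplying each by 4 gives whole numbers: C 4.00, H 9.00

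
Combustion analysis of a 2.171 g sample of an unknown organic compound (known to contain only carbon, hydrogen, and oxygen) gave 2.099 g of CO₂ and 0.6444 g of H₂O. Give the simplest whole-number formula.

C2H3O4

mol C = 2.099 g CO₂ ÷ 44.009 g/mol = 0.047695 mol
mol H = 2 × 0.6444 g H₂O ÷ 18.015 g/mol = 0.071540 mol
mass O = 2.171 − (0.57286 + 0.072113) = 1.5260 g → mol O = 1.5260 ÷ 15.999 = 0.095383 mol
Divide by the smallest (0.047695 mol): C 1.000, H 1.500, O 2.000
Multiplying each by 2 gives whole numbers: C 2.00, H 3.00, O 4.00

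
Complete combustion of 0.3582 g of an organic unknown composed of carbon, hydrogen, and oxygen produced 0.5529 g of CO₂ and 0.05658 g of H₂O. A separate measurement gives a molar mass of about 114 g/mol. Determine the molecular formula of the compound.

C4H2O4

mol C = 0.5529 g CO₂ ÷ 44.009 g/mol = 0.012563 mol
mol H = 2 × 0.05658 g H₂O ÷ 18.015 g/mol = 0.0062814 mol
mass O = 0.3582 − (0.15090 + 0.0063317) = 0.20097 g → mol O = 0.20097 ÷ 15.999 = 0.012561 mol
Divide by the smallest (0.0062814 mol): C 2.000, H 1.000, O 2.000
Empirical formula: C2HO2
Empirical-formula mass = 57.03 g/mol; 114 ÷ 57.03 ≈ 2, so the molecular formula is C4H2O4.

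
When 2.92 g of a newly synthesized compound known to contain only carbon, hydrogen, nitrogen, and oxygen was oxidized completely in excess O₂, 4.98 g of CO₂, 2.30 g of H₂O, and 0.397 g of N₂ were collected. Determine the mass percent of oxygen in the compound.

mol C = 4.98 g CO₂ ÷ 44.009 g/mol = 0.1132 mol
mol H = 2 × 2.30 g H₂O ÷ 18.015 g/mol = 0.2553 mol
mol N = 2 × 0.397 g N₂ ÷ 28.014 g/mol = 0.02834 mol
mass O = 2.92 − (1.359 + 0.2574 + 0.3970) = 0.9065 g → mol O = 0.9065 ÷ 15.999 = 0.05666 mol
mass % O = 0.9065 g ÷ 2.92 g × 100%

31.0%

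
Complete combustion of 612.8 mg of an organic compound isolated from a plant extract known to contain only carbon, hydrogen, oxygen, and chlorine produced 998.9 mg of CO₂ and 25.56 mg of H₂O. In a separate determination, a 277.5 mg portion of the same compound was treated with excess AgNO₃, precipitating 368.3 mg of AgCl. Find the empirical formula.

C8HCl2O3

mol C = 0.9989 g CO₂ ÷ 44.009 g/mol = 0.022698 mol
mol H = 2 × 0.02556 g H₂O ÷ 18.015 g/mol = 0.0028376 mol
From the AgCl data: mol Cl per gram of compound = (0.3683 ÷ 143.318) ÷ 0.2775 = 0.0092606 mol/g, so in the 0.6128 g combustion sample mol Cl = 0.0056749 mol
mass O = 0.6128 − (0.27262 + 0.0028603 + 0.20117) = 0.13614 g → mol O = 0.13614 ÷ 15.999 = 0.0085095 mol
Divide by the smallest (0.0028376 mol): C 7.999, H 1.000, Cl 2.000, O 2.999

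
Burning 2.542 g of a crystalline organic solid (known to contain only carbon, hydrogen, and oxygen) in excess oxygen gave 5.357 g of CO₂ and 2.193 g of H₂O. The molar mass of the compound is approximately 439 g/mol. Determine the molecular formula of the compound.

mol C = 5.357 g CO₂ ÷ 44.009 g/mol = 0.12173 mol
mol H = 2 × 2.193 g H₂O ÷ 18.015 g/mol = 0.24346 mol
mass O = 2.542 − (1.4620 + 0.24541) = 0.83455 g → mol O = 0.83455 ÷ 15.999 = 0.052163 mol
Divide by the smallest (0.052163 mol): C 2.334, H 4.667, O 1.000
Multiplying each by 3 gives whole numbers: C 7.00, H 14.00, O 3.00
Empirical formula: C7H14O3
Empirical-formula mass = 146.19 g/mol; 439 ÷ 146.19 ≈ 3, so the molecular formula is C21H42O9.

C21H42O9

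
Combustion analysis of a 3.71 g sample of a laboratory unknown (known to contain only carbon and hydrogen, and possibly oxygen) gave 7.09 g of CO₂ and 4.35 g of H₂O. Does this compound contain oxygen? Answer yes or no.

yes

mol C = 7.09 g CO₂ ÷ 44.009 g/mol = 0.1611 mol
mol H = 2 × 4.35 g H₂O ÷ 18.015 g/mol = 0.4829 mol
C and H account for only 2.422 g of the 3.71 g sample; the remaining 1.288 g must be oxygen.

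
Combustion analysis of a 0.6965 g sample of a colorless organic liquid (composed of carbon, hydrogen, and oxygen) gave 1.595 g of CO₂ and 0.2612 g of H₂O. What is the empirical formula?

C5H4O2

mol C = 1.595 g CO₂ ÷ 44.009 g/mol = 0.036243 mol
mol H = 2 × 0.2612 g H₂O ÷ 18.015 g/mol = 0.028998 mol
mass O = 0.6965 − (0.43531 + 0.029230) = 0.23196 g → mol O = 0.23196 ÷ 15.999 = 0.014498 mol
Divide by the smallest (0.014498 mol): C 2.500, H 2.000, O 1.000
Multiplying each by 2 gives whole numbers: C 5.00, H 4.00, O 2.00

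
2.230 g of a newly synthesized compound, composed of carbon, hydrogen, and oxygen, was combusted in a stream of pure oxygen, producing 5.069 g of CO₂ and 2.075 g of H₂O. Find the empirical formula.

C3H6O

mol C = 5.069 g CO₂ ÷ 44.009 g/mol = 0.11518 mol
mol H = 2 × 2.075 g H₂O ÷ 18.015 g/mol = 0.23036 mol
mass O = 2.230 − (1.3834 + 0.23221) = 0.61435 g → mol O = 0.61435 ÷ 15.999 = 0.038400 mol
Divide by the smallest (0.038400 mol): C 3.000, H 5.999, O 1.000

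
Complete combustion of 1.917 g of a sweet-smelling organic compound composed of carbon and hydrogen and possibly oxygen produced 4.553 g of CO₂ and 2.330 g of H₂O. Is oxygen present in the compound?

yes

mol C = 4.553 g CO₂ ÷ 44.009 g/mol = 0.10346 mol
mol H = 2 × 2.330 g H₂O ÷ 18.015 g/mol = 0.25867 mol
C and H account for only 1.5034 g of the 1.917 g sample; the remaining 0.41365 g must be oxygen.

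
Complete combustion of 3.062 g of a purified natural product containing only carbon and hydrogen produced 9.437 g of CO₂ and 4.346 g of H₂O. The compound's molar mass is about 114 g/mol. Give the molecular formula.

C8H18

mol C = 9.437 g CO₂ ÷ 44.009 g/mol = 0.21443 mol
mol H = 2 × 4.346 g H₂O ÷ 18.015 g/mol = 0.48249 mol
Divide by the smallest (0.21443 mol): C 1.000, H 2.250
Multiplying each by 4 gives whole numbers: C 4.00, H 9.00
Empirical formula: C4H9
Empirical-formula mass = 57.12 g/mol; 114 ÷ 57.12 ≈ 2, so the molecular formula is C8H18.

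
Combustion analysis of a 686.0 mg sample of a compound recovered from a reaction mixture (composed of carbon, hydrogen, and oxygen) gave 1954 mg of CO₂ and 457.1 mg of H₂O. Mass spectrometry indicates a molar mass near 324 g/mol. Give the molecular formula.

C21H24O3

mol C = 1.954 g CO₂ ÷ 44.009 g/mol = 0.044400 mol
mol H = 2 × 0.4571 g H₂O ÷ 18.015 g/mol = 0.050747 mol
mass O = 0.6860 − (0.53329 + 0.051153) = 0.10156 g → mol O = 0.10156 ÷ 15.999 = 0.0063478 mol
Divide by the smallest (0.0063478 mol): C 6.995, H 7.994, O 1.000
Empirical formula: C7H8O
Empirical-formula mass = 108.14 g/mol; 324 ÷ 108.14 ≈ 3, so the molecular formula is C21H24O3.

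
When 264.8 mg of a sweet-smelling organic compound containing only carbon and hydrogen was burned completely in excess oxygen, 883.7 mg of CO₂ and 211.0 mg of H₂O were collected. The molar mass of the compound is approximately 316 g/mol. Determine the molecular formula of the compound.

mol C = 0.8837 g CO₂ ÷ 44.009 g/mol = 0.020080 mol
mol H = 2 × 0.2110 g H₂O ÷ 18.015 g/mol = 0.023425 mol
Divide by the smallest (0.020080 mol): C 1.000, H 1.167
Multiplying each by 6 gives whole numbers: C 6.00, H 7.00
Empirical formula: C6H7
Empirical-formula mass = 79.12 g/mol; 316 ÷ 79.12 ≈ 4, so the molecular formula is C24H28.

C24H28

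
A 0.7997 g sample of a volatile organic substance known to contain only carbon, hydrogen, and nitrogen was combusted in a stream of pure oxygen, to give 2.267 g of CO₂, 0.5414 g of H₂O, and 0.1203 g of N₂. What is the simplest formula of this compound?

mol C = 2.267 g CO₂ ÷ 44.009 g/mol = 0.051512 mol
mol H = 2 × 0.5414 g H₂O ÷ 18.015 g/mol = 0.060105 mol
mol N = 2 × 0.1203 g N₂ ÷ 28.014 g/mol = 0.0085886 mol
Divide by the smallest (0.0085886 mol): C 5.998, H 6.998, N 1.000

C6H7N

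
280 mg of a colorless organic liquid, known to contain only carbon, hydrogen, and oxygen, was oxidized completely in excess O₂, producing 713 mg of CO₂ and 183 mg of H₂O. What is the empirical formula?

C4H5O

mol C = 0.713 g CO₂ ÷ 44.009 g/mol = 0.01620 mol
mol H = 2 × 0.183 g H₂O ÷ 18.015 g/mol = 0.02032 mol
mass O = 0.280 − (0.1946 + 0.02048) = 0.06493 g → mol O = 0.06493 ÷ 15.999 = 0.004058 mol
Divide by the smallest (0.004058 mol): C 3.992, H 5.006, O 1.000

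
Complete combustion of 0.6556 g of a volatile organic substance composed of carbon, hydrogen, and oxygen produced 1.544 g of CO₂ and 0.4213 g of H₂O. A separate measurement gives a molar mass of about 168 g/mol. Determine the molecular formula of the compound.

mol C = 1.544 g CO₂ ÷ 44.009 g/mol = 0.035084 mol
mol H = 2 × 0.4213 g H₂O ÷ 18.015 g/mol = 0.046772 mol
mass O = 0.6556 − (0.42139 + 0.047146) = 0.18706 g → mol O = 0.18706 ÷ 15.999 = 0.011692 mol
Divide by the smallest (0.011692 mol): C 3.001, H 4.000, O 1.000
Empirical formula: C3H4O
Empirical-formula mass = 56.06 g/mol; 168 ÷ 56.06 ≈ 3, so the molecular formula is C9H12O3.

C9H12O3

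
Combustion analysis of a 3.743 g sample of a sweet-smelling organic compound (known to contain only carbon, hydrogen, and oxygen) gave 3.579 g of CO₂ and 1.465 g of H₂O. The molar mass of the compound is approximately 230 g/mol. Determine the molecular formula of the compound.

C5H10O10

mol C = 3.579 g CO₂ ÷ 44.009 g/mol = 0.081324 mol
mol H = 2 × 1.465 g H₂O ÷ 18.015 g/mol = 0.16264 mol
mass O = 3.743 − (0.97679 + 0.16394) = 2.6023 g → mol O = 2.6023 ÷ 15.999 = 0.16265 mol
Divide by the smallest (0.081324 mol): C 1.000, H 2.000, O 2.000
Empirical formula: CH2O2
Empirical-formula mass = 46.02 g/mol; 230 ÷ 46.02 ≈ 5, so the molecular formula is C5H10O10.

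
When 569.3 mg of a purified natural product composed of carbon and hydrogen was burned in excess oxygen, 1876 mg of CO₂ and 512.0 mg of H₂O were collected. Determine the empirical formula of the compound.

mol C = 1.876 g CO₂ ÷ 44.009 g/mol = 0.042628 mol
mol H = 2 × 0.5120 g H₂O ÷ 18.015 g/mol = 0.056842 mol
Divide by the smallest (0.042628 mol): C 1.000, H 1.333
Multiplying each by 3 gives whole numbers: C 3.00, H 4.00

C3H4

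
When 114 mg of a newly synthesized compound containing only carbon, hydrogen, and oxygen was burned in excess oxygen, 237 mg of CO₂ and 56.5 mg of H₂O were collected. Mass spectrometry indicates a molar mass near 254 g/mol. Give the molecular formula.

mol C = 0.237 g CO₂ ÷ 44.009 g/mol = 0.005385 mol
mol H = 2 × 0.0565 g H₂O ÷ 18.015 g/mol = 0.006273 mol
mass O = 0.114 − (0.06468 + 0.006323) = 0.04299 g → mol O = 0.04299 ÷ 15.999 = 0.002687 mol
Divide by the smallest (0.002687 mol): C 2.004, H 2.334, O 1.000
Multiplying each by 3 gives whole numbers: C 6.01, H 7.00, O 3.00
Empirical formula: C6H7O3
Empirical-formula mass = 127.12 g/mol; 254 ÷ 127.12 ≈ 2, so the molecular formula is C12H14O6.

C12H14O6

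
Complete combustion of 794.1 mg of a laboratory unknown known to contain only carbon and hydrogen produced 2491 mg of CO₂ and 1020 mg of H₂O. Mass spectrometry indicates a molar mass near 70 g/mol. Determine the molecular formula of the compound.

C5H10

mol C = 2.491 g CO₂ ÷ 44.009 g/mol = 0.056602 mol
mol H = 2 × 1.020 g H₂O ÷ 18.015 g/mol = 0.11324 mol
Divide by the smallest (0.056602 mol): C 1.000, H 2.001
Empirical formula: CH2
Empirical-formula mass = 14.03 g/mol; 70 ÷ 14.03 ≈ 5, so the molecular formula is C5H10.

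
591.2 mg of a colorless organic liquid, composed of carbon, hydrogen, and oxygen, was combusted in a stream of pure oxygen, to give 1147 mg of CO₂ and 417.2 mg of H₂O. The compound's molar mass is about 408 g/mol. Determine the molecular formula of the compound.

mol C = 1.147 g CO₂ ÷ 44.009 g/mol = 0.026063 mol
mol H = 2 × 0.4172 g H₂O ÷ 18.015 g/mol = 0.046317 mol
mass O = 0.5912 − (0.31304 + 0.046687) = 0.23147 g → mol O = 0.23147 ÷ 15.999 = 0.014468 mol
Divide by the smallest (0.014468 mol): C 1.801, H 3.201, O 1.000
Multiplying each by 5 gives whole numbers: C 9.01, H 16.01, O 5.00
Empirical formula: C9H16O5
Empirical-formula mass = 204.22 g/mol; 408 ÷ 204.22 ≈ 2, so the molecular formula is C18H32O10.

C18H32O10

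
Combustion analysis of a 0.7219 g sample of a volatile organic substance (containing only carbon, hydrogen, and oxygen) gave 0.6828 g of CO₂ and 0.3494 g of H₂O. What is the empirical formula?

mol C = 0.6828 g CO₂ ÷ 44.009 g/mol = 0.015515 mol
mol H = 2 × 0.3494 g H₂O ÷ 18.015 g/mol = 0.038790 mol
mass O = 0.7219 − (0.18635 + 0.039100) = 0.49645 g → mol O = 0.49645 ÷ 15.999 = 0.031030 mol
Divide by the smallest (0.015515 mol): C 1.000, H 2.500, O 2.000
Multiplying each by 2 gives whole numbers: C 2.00, H 5.00, O 4.00

C2H5O4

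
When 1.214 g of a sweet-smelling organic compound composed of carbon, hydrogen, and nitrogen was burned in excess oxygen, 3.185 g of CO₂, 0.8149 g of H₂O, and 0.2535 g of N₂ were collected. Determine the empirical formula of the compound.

C4H5N

mol C = 3.185 g CO₂ ÷ 44.009 g/mol = 0.072372 mol
mol H = 2 × 0.8149 g H₂O ÷ 18.015 g/mol = 0.090469 mol
mol N = 2 × 0.2535 g N₂ ÷ 28.014 g/mol = 0.018098 mol
Divide by the smallest (0.018098 mol): C 3.999, H 4.999, N 1.000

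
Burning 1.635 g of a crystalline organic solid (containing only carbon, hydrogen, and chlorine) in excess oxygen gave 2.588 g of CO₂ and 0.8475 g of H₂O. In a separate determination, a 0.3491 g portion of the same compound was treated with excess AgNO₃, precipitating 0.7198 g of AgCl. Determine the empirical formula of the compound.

mol C = 2.588 g CO₂ ÷ 44.009 g/mol = 0.058806 mol
mol H = 2 × 0.8475 g H₂O ÷ 18.015 g/mol = 0.094088 mol
From the AgCl data: mol Cl per gram of compound = (0.7198 ÷ 143.318) ÷ 0.3491 = 0.014387 mol/g, so in the 1.635 g combustion sample mol Cl = 0.023522 mol
Divide by the smallest (0.023522 mol): C 2.500, H 4.000, Cl 1.000
Multiplying each by 2 gives whole numbers: C 5.00, H 8.00, Cl 2.00

C5H8Cl2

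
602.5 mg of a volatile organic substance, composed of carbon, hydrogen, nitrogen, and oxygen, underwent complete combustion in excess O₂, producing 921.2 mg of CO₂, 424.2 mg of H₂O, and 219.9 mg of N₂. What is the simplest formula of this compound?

mol C = 0.9212 g CO₂ ÷ 44.009 g/mol = 0.020932 mol
mol H = 2 × 0.4242 g H₂O ÷ 18.015 g/mol = 0.047094 mol
mol N = 2 × 0.2199 g N₂ ÷ 28.014 g/mol = 0.015699 mol
mass O = 0.6025 − (0.25142 + 0.047471 + 0.21990) = 0.083714 g → mol O = 0.083714 ÷ 15.999 = 0.0052324 mol
Divide by the smallest (0.0052324 mol): C 4.000, H 9.000, N 3.000, O 1.000

C4H9N3O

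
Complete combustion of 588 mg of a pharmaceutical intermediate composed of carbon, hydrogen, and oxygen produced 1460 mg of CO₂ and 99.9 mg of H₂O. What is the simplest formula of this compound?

C3HO

mol C = 1.46 g CO₂ ÷ 44.009 g/mol = 0.03318 mol
mol H = 2 × 0.0999 g H₂O ÷ 18.015 g/mol = 0.01109 mol
mass O = 0.588 − (0.3985 + 0.01118) = 0.1784 g → mol O = 0.1784 ÷ 15.999 = 0.01115 mol
Divide by the smallest (0.01109 mol): C 2.991, H 1.000, O 1.005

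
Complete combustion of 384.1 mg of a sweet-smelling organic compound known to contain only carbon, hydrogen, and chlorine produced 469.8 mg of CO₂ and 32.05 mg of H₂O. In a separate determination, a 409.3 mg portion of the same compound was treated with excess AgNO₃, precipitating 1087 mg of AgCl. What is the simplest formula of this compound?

C3HCl2

mol C = 0.4698 g CO₂ ÷ 44.009 g/mol = 0.010675 mol
mol H = 2 × 0.03205 g H₂O ÷ 18.015 g/mol = 0.0035581 mol
From the AgCl data: mol Cl per gram of compound = (1.087 ÷ 143.318) ÷ 0.4093 = 0.018530 mol/g, so in the 0.3841 g combustion sample mol Cl = 0.0071176 mol
Divide by the smallest (0.0035581 mol): C 3.000, H 1.000, Cl 2.000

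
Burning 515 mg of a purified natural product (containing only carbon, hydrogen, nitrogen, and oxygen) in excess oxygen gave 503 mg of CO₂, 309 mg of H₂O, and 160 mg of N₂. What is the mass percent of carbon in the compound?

26.7%

mol C = 0.503 g CO₂ ÷ 44.009 g/mol = 0.01143 mol
mol H = 2 × 0.309 g H₂O ÷ 18.015 g/mol = 0.03430 mol
mol N = 2 × 0.160 g N₂ ÷ 28.014 g/mol = 0.01142 mol
mass O = 0.515 − (0.1373 + 0.03458 + 0.1600) = 0.1831 g → mol O = 0.1831 ÷ 15.999 = 0.01145 mol
mass % C = 0.1373 g ÷ 0.515 g × 100%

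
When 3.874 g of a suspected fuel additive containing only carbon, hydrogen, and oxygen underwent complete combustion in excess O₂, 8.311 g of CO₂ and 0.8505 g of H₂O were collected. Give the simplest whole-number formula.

C2HO

mol C = 8.311 g CO₂ ÷ 44.009 g/mol = 0.18885 mol
mol H = 2 × 0.8505 g H₂O ÷ 18.015 g/mol = 0.094421 mol
mass O = 3.874 − (2.2683 + 0.095177) = 1.5106 g → mol O = 1.5106 ÷ 15.999 = 0.094417 mol
Divide by the smallest (0.094417 mol): C 2.000, H 1.000, O 1.000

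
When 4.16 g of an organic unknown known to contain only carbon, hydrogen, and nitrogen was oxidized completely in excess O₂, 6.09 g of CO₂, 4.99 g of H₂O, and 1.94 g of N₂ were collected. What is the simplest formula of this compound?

mol C = 6.09 g CO₂ ÷ 44.009 g/mol = 0.1384 mol
mol H = 2 × 4.99 g H₂O ÷ 18.015 g/mol = 0.5540 mol
mol N = 2 × 1.94 g N₂ ÷ 28.014 g/mol = 0.1385 mol
Divide by the smallest (0.1384 mol): C 1.000, H 4.003, N 1.001

CH4N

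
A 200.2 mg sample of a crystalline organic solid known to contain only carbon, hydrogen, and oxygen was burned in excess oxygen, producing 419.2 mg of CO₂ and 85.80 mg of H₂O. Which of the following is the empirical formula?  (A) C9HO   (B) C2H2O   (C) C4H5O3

mol C = 0.4192 g CO₂ ÷ 44.009 g/mol = 0.0095253 mol
mol H = 2 × 0.08580 g H₂O ÷ 18.015 g/mol = 0.0095254 mol
mass O = 0.2002 − (0.11441 + 0.0096016) = 0.076190 g → mol O = 0.076190 ÷ 15.999 = 0.0047622 mol
Divide by the smallest (0.0047622 mol): C 2.000, H 2.000, O 1.000

(B) C2H2O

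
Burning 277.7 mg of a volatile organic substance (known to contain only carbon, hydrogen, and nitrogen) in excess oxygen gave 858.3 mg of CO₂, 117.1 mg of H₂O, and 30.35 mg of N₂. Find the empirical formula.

C9H6N

mol C = 0.8583 g CO₂ ÷ 44.009 g/mol = 0.019503 mol
mol H = 2 × 0.1171 g H₂O ÷ 18.015 g/mol = 0.013000 mol
mol N = 2 × 0.03035 g N₂ ÷ 28.014 g/mol = 0.0021668 mol
Divide by the smallest (0.0021668 mol): C 9.001, H 6.000, N 1.000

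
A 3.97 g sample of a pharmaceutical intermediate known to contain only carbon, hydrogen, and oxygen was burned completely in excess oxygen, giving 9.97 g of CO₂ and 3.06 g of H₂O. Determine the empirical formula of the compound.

C4H6O

mol C = 9.97 g CO₂ ÷ 44.009 g/mol = 0.2265 mol
mol H = 2 × 3.06 g H₂O ÷ 18.015 g/mol = 0.3397 mol
mass O = 3.97 − (2.721 + 0.3424) = 0.9065 g → mol O = 0.9065 ÷ 15.999 = 0.05666 mol
Divide by the smallest (0.05666 mol): C 3.998, H 5.995, O 1.000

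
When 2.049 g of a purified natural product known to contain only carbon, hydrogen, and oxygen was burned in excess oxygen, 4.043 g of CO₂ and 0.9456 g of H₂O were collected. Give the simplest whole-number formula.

mol C = 4.043 g CO₂ ÷ 44.009 g/mol = 0.091868 mol
mol H = 2 × 0.9456 g H₂O ÷ 18.015 g/mol = 0.10498 mol
mass O = 2.049 − (1.1034 + 0.10582) = 0.83976 g → mol O = 0.83976 ÷ 15.999 = 0.052488 mol
Divide by the smallest (0.052488 mol): C 1.750, H 2.000, O 1.000
Multiplying each by 4 gives whole numbers: C 7.00, H 8.00, O 4.00

C7H8O4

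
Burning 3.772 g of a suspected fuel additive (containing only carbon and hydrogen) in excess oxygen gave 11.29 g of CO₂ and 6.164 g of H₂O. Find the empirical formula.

mol C = 11.29 g CO₂ ÷ 44.009 g/mol = 0.25654 mol
mol H = 2 × 6.164 g H₂O ÷ 18.015 g/mol = 0.68432 mol
Divide by the smallest (0.25654 mol): C 1.000, H 2.668
Multiplying each by 3 gives whole numbers: C 3.00, H 8.00

C3H8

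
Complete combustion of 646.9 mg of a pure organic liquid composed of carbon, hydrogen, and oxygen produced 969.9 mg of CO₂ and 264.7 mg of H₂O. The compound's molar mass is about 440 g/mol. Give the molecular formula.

C15H20O15

mol C = 0.9699 g CO₂ ÷ 44.009 g/mol = 0.022039 mol
mol H = 2 × 0.2647 g H₂O ÷ 18.015 g/mol = 0.029387 mol
mass O = 0.6469 − (0.26471 + 0.029622) = 0.35257 g → mol O = 0.35257 ÷ 15.999 = 0.022037 mol
Divide by the smallest (0.022037 mol): C 1.000, H 1.334, O 1.000
Multiplying each by 3 gives whole numbers: C 3.00, H 4.00, O 3.00
Empirical formula: C3H4O3
Empirical-formula mass = 88.06 g/mol; 440 ÷ 88.06 ≈ 5, so the molecular formula is C15H20O15.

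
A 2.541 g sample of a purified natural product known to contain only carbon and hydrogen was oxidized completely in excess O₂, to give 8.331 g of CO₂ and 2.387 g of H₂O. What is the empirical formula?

C5H7

mol C = 8.331 g CO₂ ÷ 44.009 g/mol = 0.18930 mol
mol H = 2 × 2.387 g H₂O ÷ 18.015 g/mol = 0.26500 mol
Divide by the smallest (0.18930 mol): C 1.000, H 1.400
Multiplying each by 5 gives whole numbers: C 5.00, H 7.00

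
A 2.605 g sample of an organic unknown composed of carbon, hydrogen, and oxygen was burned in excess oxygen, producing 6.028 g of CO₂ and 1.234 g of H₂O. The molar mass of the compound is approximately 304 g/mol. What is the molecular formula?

mol C = 6.028 g CO₂ ÷ 44.009 g/mol = 0.13697 mol
mol H = 2 × 1.234 g H₂O ÷ 18.015 g/mol = 0.13700 mol
mass O = 2.605 − (1.6452 + 0.13809) = 0.82174 g → mol O = 0.82174 ÷ 15.999 = 0.051362 mol
Divide by the smallest (0.051362 mol): C 2.667, H 2.667, O 1.000
Multiplying each by 3 gives whole numbers: C 8.00, H 8.00, O 3.00
Empirical formula: C8H8O3
Empirical-formula mass = 152.15 g/mol; 304 ÷ 152.15 ≈ 2, so the molecular formula is C16H16O6.

C16H16O6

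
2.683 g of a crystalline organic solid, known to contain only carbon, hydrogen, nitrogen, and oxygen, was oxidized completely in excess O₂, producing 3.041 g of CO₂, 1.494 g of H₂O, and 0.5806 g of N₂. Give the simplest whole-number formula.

C5H12N3O5

mol C = 3.041 g CO₂ ÷ 44.009 g/mol = 0.069100 mol
mol H = 2 × 1.494 g H₂O ÷ 18.015 g/mol = 0.16586 mol
mol N = 2 × 0.5806 g N₂ ÷ 28.014 g/mol = 0.041451 mol
mass O = 2.683 − (0.82995 + 0.16719 + 0.58060) = 1.1053 g → mol O = 1.1053 ÷ 15.999 = 0.069083 mol
Divide by the smallest (0.041451 mol): C 1.667, H 4.001, N 1.000, O 1.667
Multiplying each by 3 gives whole numbers: C 5.00, H 12.00, N 3.00, O 5.00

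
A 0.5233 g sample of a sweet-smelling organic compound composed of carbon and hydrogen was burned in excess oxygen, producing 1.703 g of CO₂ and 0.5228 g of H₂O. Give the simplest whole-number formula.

mol C = 1.703 g CO₂ ÷ 44.009 g/mol = 0.038697 mol
mol H = 2 × 0.5228 g H₂O ÷ 18.015 g/mol = 0.058041 mol
Divide by the smallest (0.038697 mol): C 1.000, H 1.500
Multiplying each by 2 gives whole numbers: C 2.00, H 3.00

C2H3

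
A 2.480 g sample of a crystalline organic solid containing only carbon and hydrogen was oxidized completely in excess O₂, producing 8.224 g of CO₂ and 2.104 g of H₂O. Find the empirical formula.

mol C = 8.224 g CO₂ ÷ 44.009 g/mol = 0.18687 mol
mol H = 2 × 2.104 g H₂O ÷ 18.015 g/mol = 0.23358 mol
Divide by the smallest (0.18687 mol): C 1.000, H 1.250
Multiplying each by 4 gives whole numbers: C 4.00, H 5.00

C4H5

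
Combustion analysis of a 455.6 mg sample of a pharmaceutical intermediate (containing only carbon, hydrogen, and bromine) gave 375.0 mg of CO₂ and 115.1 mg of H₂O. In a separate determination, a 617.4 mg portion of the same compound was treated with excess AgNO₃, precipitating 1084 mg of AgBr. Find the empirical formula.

C2H3Br

mol C = 0.3750 g CO₂ ÷ 44.009 g/mol = 0.0085210 mol
mol H = 2 × 0.1151 g H₂O ÷ 18.015 g/mol = 0.012778 mol
From the AgBr data: mol Br per gram of compound = (1.084 ÷ 187.772) ÷ 0.6174 = 0.0093504 mol/g, so in the 0.4556 g combustion sample mol Br = 0.0042601 mol
Divide by the smallest (0.0042601 mol): C 2.000, H 3.000, Br 1.000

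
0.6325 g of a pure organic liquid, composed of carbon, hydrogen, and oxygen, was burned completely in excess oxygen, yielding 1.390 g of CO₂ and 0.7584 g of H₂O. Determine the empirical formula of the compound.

C3H8O

mol C = 1.390 g CO₂ ÷ 44.009 g/mol = 0.031584 mol
mol H = 2 × 0.7584 g H₂O ÷ 18.015 g/mol = 0.084197 mol
mass O = 0.6325 − (0.37936 + 0.084870) = 0.16827 g → mol O = 0.16827 ÷ 15.999 = 0.010517 mol
Divide by the smallest (0.010517 mol): C 3.003, H 8.005, O 1.000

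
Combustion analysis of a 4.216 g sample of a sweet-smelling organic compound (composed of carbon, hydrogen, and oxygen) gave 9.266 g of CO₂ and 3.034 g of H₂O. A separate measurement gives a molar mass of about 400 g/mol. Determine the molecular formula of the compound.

C20H32O8

mol C = 9.266 g CO₂ ÷ 44.009 g/mol = 0.21055 mol
mol H = 2 × 3.034 g H₂O ÷ 18.015 g/mol = 0.33683 mol
mass O = 4.216 − (2.5289 + 0.33953) = 1.3476 g → mol O = 1.3476 ÷ 15.999 = 0.084229 mol
Divide by the smallest (0.084229 mol): C 2.500, H 3.999, O 1.000
Multiplying each by 2 gives whole numbers: C 5.00, H 8.00, O 2.00
Empirical formula: C5H8O2
Empirical-formula mass = 100.12 g/mol; 400 ÷ 100.12 ≈ 4, so the molecular formula is C20H32O8.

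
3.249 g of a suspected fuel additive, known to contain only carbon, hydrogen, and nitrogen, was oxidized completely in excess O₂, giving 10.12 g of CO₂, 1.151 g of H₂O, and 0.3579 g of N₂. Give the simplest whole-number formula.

mol C = 10.12 g CO₂ ÷ 44.009 g/mol = 0.22995 mol
mol H = 2 × 1.151 g H₂O ÷ 18.015 g/mol = 0.12778 mol
mol N = 2 × 0.3579 g N₂ ÷ 28.014 g/mol = 0.025552 mol
Divide by the smallest (0.025552 mol): C 9.000, H 5.001, N 1.000

C9H5N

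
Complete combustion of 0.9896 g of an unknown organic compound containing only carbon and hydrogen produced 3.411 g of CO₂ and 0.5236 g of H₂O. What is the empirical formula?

mol C = 3.411 g CO₂ ÷ 44.009 g/mol = 0.077507 mol
mol H = 2 × 0.5236 g H₂O ÷ 18.015 g/mol = 0.058129 mol
Divide by the smallest (0.058129 mol): C 1.333, H 1.000
Multiplying each by 3 gives whole numbers: C 4.00, H 3.00

C4H3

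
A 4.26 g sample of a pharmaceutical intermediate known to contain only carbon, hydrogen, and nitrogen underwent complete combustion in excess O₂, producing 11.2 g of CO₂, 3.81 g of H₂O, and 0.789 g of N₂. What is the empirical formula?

mol C = 11.2 g CO₂ ÷ 44.009 g/mol = 0.2545 mol
mol H = 2 × 3.81 g H₂O ÷ 18.015 g/mol = 0.4230 mol
mol N = 2 × 0.789 g N₂ ÷ 28.014 g/mol = 0.05633 mol
Divide by the smallest (0.05633 mol): C 4.518, H 7.509, N 1.000
Multiplying each by 2 gives whole numbers: C 9.04, H 15.02, N 2.00

C9H15N2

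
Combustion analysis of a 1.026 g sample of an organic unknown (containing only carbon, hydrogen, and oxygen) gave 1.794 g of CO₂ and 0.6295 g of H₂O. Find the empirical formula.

C7H12O5

mol C = 1.794 g CO₂ ÷ 44.009 g/mol = 0.040764 mol
mol H = 2 × 0.6295 g H₂O ÷ 18.015 g/mol = 0.069886 mol
mass O = 1.026 − (0.48962 + 0.070445) = 0.46593 g → mol O = 0.46593 ÷ 15.999 = 0.029123 mol
Divide by the smallest (0.029123 mol): C 1.400, H 2.400, O 1.000
Multiplying each by 5 gives whole numbers: C 7.00, H 12.00, O 5.00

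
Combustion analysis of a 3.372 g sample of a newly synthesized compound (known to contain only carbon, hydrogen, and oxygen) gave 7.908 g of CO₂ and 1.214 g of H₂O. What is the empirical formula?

mol C = 7.908 g CO₂ ÷ 44.009 g/mol = 0.17969 mol
mol H = 2 × 1.214 g H₂O ÷ 18.015 g/mol = 0.13478 mol
mass O = 3.372 − (2.1583 + 0.13585) = 1.0779 g → mol O = 1.0779 ÷ 15.999 = 0.067372 mol
Divide by the smallest (0.067372 mol): C 2.667, H 2.000, O 1.000
Multiplying each by 3 gives whole numbers: C 8.00, H 6.00, O 3.00

C8H6O3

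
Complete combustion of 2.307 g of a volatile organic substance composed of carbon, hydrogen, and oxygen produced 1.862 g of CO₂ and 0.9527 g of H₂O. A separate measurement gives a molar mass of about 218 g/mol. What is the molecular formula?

mol C = 1.862 g CO₂ ÷ 44.009 g/mol = 0.042310 mol
mol H = 2 × 0.9527 g H₂O ÷ 18.015 g/mol = 0.10577 mol
mass O = 2.307 − (0.50818 + 0.10661) = 1.6922 g → mol O = 1.6922 ÷ 15.999 = 0.10577 mol
Divide by the smallest (0.042310 mol): C 1.000, H 2.500, O 2.500
Multiplying each by 2 gives whole numbers: C 2.00, H 5.00, O 5.00
Empirical formula: C2H5O5
Empirical-formula mass = 109.06 g/mol; 218 ÷ 109.06 ≈ 2, so the molecular formula is C4H10O10.

C4H10O10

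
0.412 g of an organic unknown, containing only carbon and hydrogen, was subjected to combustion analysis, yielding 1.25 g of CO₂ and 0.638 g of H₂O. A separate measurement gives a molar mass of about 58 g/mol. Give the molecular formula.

C4H10

mol C = 1.25 g CO₂ ÷ 44.009 g/mol = 0.02840 mol
mol H = 2 × 0.638 g H₂O ÷ 18.015 g/mol = 0.07083 mol
Divide by the smallest (0.02840 mol): C 1.000, H 2.494
Multiplying each by 2 gives whole numbers: C 2.00, H 4.99
Empirical formula: C2H5
Empirical-formula mass = 29.06 g/mol; 58 ÷ 29.06 ≈ 2, so the molecular formula is C4H10.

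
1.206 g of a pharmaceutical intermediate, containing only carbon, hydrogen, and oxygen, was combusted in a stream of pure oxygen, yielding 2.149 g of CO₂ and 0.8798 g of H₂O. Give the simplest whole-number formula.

mol C = 2.149 g CO₂ ÷ 44.009 g/mol = 0.048831 mol
mol H = 2 × 0.8798 g H₂O ÷ 18.015 g/mol = 0.097674 mol
mass O = 1.206 − (0.58651 + 0.098456) = 0.52104 g → mol O = 0.52104 ÷ 15.999 = 0.032567 mol
Divide by the smallest (0.032567 mol): C 1.499, H 2.999, O 1.000
Multiplying each by 2 gives whole numbers: C 3.00, H 6.00, O 2.00

C3H6O2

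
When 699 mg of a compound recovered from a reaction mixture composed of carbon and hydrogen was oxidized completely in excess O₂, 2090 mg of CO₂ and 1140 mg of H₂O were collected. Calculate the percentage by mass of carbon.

mol C = 2.09 g CO₂ ÷ 44.009 g/mol = 0.04749 mol
mol H = 2 × 1.14 g H₂O ÷ 18.015 g/mol = 0.1266 mol
mass % C = 0.5704 g ÷ 0.699 g × 100%

81.6%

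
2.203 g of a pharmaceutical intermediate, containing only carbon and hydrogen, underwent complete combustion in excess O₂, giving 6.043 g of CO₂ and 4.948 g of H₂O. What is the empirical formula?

mol C = 6.043 g CO₂ ÷ 44.009 g/mol = 0.13731 mol
mol H = 2 × 4.948 g H₂O ÷ 18.015 g/mol = 0.54932 mol
Divide by the smallest (0.13731 mol): C 1.000, H 4.001

CH4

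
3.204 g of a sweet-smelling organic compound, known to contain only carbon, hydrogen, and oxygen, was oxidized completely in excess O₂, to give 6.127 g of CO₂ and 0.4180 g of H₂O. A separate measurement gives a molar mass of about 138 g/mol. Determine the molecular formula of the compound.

mol C = 6.127 g CO₂ ÷ 44.009 g/mol = 0.13922 mol
mol H = 2 × 0.4180 g H₂O ÷ 18.015 g/mol = 0.046406 mol
mass O = 3.204 − (1.6722 + 0.046777) = 1.4850 g → mol O = 1.4850 ÷ 15.999 = 0.092820 mol
Divide by the smallest (0.046406 mol): C 3.000, H 1.000, O 2.000
Empirical formula: C3HO2
Empirical-formula mass = 69.04 g/mol; 138 ÷ 69.04 ≈ 2, so the molecular formula is C6H2O4.

C6H2O4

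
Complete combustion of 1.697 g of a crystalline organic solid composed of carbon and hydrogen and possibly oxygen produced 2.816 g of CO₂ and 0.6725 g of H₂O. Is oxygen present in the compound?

mol C = 2.816 g CO₂ ÷ 44.009 g/mol = 0.063987 mol
mol H = 2 × 0.6725 g H₂O ÷ 18.015 g/mol = 0.074660 mol
C and H account for only 0.84380 g of the 1.697 g sample; the remaining 0.85320 g must be oxygen.

yes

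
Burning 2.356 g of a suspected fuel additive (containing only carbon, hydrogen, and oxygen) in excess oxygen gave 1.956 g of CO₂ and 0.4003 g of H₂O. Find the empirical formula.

mol C = 1.956 g CO₂ ÷ 44.009 g/mol = 0.044445 mol
mol H = 2 × 0.4003 g H₂O ÷ 18.015 g/mol = 0.044441 mol
mass O = 2.356 − (0.53383 + 0.044796) = 1.7774 g → mol O = 1.7774 ÷ 15.999 = 0.11109 mol
Divide by the smallest (0.044441 mol): C 1.000, H 1.000, O 2.500
Multiplying each by 2 gives whole numbers: C 2.00, H 2.00, O 5.00

C2H2O5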